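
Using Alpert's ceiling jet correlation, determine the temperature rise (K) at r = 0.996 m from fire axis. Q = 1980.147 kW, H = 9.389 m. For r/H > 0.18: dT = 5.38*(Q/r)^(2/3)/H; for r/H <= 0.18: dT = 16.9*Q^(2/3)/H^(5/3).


r/H = 0.996 / 9.389 = 0.10608
r/H <= 0.18, so dT = 16.9*Q^(2/3)/H^(5/3)
Q^(2/3) = 157.69
H^(5/3) = 41.786
dT = 16.9 * 157.69 / 41.786 = 63.775 K

63.775 K


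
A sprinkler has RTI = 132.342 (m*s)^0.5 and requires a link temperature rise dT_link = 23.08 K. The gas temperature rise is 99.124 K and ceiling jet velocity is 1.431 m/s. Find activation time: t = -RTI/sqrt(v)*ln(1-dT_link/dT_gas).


dT_link/dT_gas = 0.23284
ln(1 - 0.23284) = -0.26506
t = -132.342 / sqrt(1.431) * -0.26506 = 29.324 s

29.324 s


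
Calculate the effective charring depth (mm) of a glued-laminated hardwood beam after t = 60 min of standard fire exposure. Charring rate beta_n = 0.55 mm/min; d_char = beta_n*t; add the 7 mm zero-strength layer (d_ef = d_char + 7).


d_char = 0.55 * 60 = 33 mm
d_ef = 33 + 1.0*7 = 40 mm

40 mm


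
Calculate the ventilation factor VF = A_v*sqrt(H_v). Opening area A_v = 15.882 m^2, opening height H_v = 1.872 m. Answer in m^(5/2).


sqrt(H_v) = 1.3682
VF = 15.882 * 1.3682 = 21.730 m^(5/2)

21.730 m^(5/2)


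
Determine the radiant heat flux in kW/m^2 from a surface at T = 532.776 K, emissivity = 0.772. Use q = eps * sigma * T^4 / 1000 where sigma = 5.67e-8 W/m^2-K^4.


T^4 = 8.0571e+10
q = 0.772 * 5.67e-8 * 8.0571e+10 / 1000 = 3.5268 kW/m^2

3.5268 kW/m^2


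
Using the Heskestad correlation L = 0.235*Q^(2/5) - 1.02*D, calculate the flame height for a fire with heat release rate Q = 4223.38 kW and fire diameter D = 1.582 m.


Q^(2/5) = 28.201
0.235 * Q^(2/5) = 6.6272
1.02 * D = 1.6136
L = 5.0136 m

5.0136 m


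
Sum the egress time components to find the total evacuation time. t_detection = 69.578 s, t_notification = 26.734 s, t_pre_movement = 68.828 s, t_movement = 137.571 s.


Total = 69.578 + 26.734 + 68.828 + 137.571 = 302.711 s

302.711 s


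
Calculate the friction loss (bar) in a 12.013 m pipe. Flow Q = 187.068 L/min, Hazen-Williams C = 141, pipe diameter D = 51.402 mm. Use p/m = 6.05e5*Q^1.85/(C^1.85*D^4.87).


Q^1.85 = 15966
C^1.85 = 9463.6
D^4.87 = 2.1502e+08
p/m = 0.0047471 bar/m
p_total = 0.0047471 * 12.013 = 0.057027 bar

0.057027 bar


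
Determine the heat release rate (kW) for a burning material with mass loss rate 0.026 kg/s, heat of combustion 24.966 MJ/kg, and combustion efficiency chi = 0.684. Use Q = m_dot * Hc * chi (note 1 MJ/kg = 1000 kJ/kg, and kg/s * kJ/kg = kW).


Hc = 24.966 MJ/kg = 24.966 * 1000 kJ/kg = 24966 kJ/kg
Q = 0.026 kg/s * 24966 kJ/kg * 0.684 = 444.00 kW

444.00 kW


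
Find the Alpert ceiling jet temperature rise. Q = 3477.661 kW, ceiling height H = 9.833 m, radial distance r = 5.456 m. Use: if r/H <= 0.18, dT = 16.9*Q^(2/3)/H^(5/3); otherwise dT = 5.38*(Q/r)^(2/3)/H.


r/H = 5.456 / 9.833 = 0.55487
r/H > 0.18, so dT = 5.38*(Q/r)^(2/3)/H
Q/r = 637.40
(Q/r)^(2/3) = 74.064
dT = 5.38 * 74.064 / 9.833 = 40.523 K

40.523 K


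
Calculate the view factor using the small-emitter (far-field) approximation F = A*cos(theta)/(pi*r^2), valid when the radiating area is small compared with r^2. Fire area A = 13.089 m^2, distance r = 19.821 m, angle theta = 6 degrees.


cos(6 deg) = 0.99452
pi*r^2 = 1234.2
F = 13.089 * 0.99452 / 1234.2 = 0.010547

0.010547


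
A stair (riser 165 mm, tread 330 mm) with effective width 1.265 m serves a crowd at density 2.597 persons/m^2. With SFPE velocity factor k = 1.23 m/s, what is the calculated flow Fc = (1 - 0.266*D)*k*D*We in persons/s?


1 - 0.266*D = 1 - 0.266*2.597 = 0.30920
Fs = 0.30920 * 1.23 * 2.597 = 0.98767 persons/(s*m)
Fc = 0.98767 * 1.265 = 1.2494 persons/s

1.2494 persons/s


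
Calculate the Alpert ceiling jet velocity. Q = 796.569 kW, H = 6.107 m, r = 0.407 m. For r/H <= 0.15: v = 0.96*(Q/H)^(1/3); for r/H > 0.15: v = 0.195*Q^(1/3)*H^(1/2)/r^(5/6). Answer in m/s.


r/H = 0.407 / 6.107 = 0.066645
r/H <= 0.15, so v = 0.96*(Q/H)^(1/3)
Q/H = 130.44
(Q/H)^(1/3) = 5.0714
v = 0.96 * 5.0714 = 4.8686 m/s

4.8686 m/s


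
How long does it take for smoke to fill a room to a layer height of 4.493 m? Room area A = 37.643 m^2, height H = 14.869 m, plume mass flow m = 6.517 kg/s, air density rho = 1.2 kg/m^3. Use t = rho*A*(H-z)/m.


H - z = 10.376 m
t = 1.2 * 37.643 * 10.376 / 6.517 = 71.920 s

71.920 s


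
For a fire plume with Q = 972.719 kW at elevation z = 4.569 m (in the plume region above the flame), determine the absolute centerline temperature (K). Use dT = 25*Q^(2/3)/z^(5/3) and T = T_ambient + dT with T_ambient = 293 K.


Q^(2/3) = 98.173
z^(5/3) = 12.581
dT = 25 * 98.173 / 12.581 = 195.09 K
T = 293 + 195.09 = 488.09 K

488.09 K


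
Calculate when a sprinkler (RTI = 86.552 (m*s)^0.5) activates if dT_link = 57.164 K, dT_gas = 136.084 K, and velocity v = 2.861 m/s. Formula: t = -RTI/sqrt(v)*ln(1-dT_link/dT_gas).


dT_link/dT_gas = 0.42006
ln(1 - 0.42006) = -0.54484
t = -86.552 / sqrt(2.861) * -0.54484 = 27.880 s

27.880 s


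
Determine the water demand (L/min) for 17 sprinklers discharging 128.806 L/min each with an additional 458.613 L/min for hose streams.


Sprinkler demand = 17 * 128.806 = 2189.702 L/min
Total = 2189.702 + 458.613 = 2648.315 L/min

2648.315 L/min


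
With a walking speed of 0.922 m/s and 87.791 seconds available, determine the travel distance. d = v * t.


d = 0.922 * 87.791 = 80.943 m

80.943 m


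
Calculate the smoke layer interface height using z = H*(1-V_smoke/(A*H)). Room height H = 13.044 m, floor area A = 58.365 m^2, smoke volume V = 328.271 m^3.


V/(A*H) = 0.43119
1 - 0.43119 = 0.56881
z = 13.044 * 0.56881 = 7.4196 m

7.4196 m


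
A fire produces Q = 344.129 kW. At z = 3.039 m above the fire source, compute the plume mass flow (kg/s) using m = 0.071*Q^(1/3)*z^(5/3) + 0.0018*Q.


Q^(1/3) = 7.0077
z^(5/3) = 6.3760
First term = 0.071 * 7.0077 * 6.3760 = 3.1724
Second term = 0.0018 * 344.129 = 0.61943
m = 3.7918 kg/s

3.7918 kg/s


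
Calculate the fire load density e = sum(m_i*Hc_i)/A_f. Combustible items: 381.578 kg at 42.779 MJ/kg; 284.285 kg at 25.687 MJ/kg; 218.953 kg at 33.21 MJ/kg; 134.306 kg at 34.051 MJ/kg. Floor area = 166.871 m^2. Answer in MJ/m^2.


Total energy = 381.578*42.779 + 284.285*25.687 + 218.953*33.21 + 134.306*34.051
= 16323.53 + 7302.429 + 7271.429 + 4573.254
= 35470.64 MJ
e = 35470.64 / 166.871 = 212.56 MJ/m^2

212.56 MJ/m^2


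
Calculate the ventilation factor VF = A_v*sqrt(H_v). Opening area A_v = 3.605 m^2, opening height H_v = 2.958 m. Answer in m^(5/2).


sqrt(H_v) = 1.7199
VF = 3.605 * 1.7199 = 6.2002 m^(5/2)

6.2002 m^(5/2)


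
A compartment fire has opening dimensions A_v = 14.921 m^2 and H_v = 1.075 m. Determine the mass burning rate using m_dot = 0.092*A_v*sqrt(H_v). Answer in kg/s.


sqrt(H_v) = 1.0368
m_dot = 0.092 * 14.921 * 1.0368 = 1.4233 kg/s

1.4233 kg/s


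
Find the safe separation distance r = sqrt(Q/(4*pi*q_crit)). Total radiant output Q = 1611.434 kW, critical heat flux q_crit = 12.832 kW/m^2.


4*pi*q_crit = 161.25
Q/(4*pi*q_crit) = 9.9933
r = sqrt(9.9933) = 3.1612 m

3.1612 m


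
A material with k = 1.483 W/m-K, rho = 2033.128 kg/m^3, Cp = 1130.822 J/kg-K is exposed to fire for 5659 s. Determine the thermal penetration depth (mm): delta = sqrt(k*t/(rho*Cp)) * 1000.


alpha = 1.483 / (2033.128 * 1130.822) = 6.4503e-07 m^2/s
alpha * t = 0.0036502
delta = sqrt(0.0036502) * 1000 = 60.417 mm

60.417 mm


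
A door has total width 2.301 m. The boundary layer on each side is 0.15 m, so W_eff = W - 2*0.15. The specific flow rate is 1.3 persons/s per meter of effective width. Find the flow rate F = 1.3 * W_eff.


W_eff = 2.301 - 0.30 = 2.001 m
F = 1.3 * 2.001 = 2.6013 persons/s

2.6013 persons/s


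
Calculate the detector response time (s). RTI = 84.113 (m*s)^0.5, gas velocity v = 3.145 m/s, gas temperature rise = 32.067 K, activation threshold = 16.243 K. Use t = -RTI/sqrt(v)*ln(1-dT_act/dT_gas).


dT_act/dT_gas = 0.50653
ln(1 - 0.50653) = -0.70630
t = -84.113 / sqrt(3.145) * -0.70630 = 33.500 s

33.500 s


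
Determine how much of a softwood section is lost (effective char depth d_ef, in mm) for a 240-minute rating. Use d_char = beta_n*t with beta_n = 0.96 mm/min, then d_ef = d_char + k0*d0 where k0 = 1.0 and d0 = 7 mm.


d_char = 0.96 * 240 = 230.4 mm
d_ef = 230.4 + 1.0*7 = 237.4 mm

237.4 mm


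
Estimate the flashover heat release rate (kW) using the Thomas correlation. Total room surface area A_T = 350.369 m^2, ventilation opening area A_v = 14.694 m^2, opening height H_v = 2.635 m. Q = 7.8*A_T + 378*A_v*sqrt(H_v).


7.8*A_T = 2732.9
sqrt(H_v) = 1.6233
378*A_v*sqrt(H_v) = 9016.2
Q = 2732.9 + 9016.2 = 11749 kW

11749 kW


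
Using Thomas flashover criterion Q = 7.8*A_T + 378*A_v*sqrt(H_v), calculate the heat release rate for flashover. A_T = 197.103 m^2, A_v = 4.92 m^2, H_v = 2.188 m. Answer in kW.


7.8*A_T = 1537.4
sqrt(H_v) = 1.4792
378*A_v*sqrt(H_v) = 2750.9
Q = 1537.4 + 2750.9 = 4288.3 kW

4288.3 kW


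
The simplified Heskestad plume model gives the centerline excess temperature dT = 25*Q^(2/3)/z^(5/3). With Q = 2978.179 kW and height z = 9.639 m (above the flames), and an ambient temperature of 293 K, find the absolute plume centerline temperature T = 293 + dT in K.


Q^(2/3) = 207.00
z^(5/3) = 43.657
dT = 25 * 207.00 / 43.657 = 118.54 K
T = 293 + 118.54 = 411.54 K

411.54 K


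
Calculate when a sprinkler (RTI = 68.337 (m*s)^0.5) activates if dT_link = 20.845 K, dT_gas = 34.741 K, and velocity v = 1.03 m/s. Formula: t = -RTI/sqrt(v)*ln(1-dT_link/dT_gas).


dT_link/dT_gas = 0.60001
ln(1 - 0.60001) = -0.91632
t = -68.337 / sqrt(1.03) * -0.91632 = 61.700 s

61.700 s


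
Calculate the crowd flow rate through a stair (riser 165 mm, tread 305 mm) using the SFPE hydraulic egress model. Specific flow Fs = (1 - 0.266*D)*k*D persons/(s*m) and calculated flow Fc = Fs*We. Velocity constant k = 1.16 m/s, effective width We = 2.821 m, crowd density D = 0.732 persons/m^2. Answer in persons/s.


1 - 0.266*D = 1 - 0.266*0.732 = 0.80529
Fs = 0.80529 * 1.16 * 0.732 = 0.68379 persons/(s*m)
Fc = 0.68379 * 2.821 = 1.9290 persons/s

1.9290 persons/s


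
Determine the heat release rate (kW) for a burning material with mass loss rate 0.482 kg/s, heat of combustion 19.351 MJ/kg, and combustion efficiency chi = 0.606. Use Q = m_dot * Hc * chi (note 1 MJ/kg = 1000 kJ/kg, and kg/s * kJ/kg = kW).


Hc = 19.351 MJ/kg = 19.351 * 1000 kJ/kg = 19351 kJ/kg
Q = 0.482 kg/s * 19351 kJ/kg * 0.606 = 5652.3 kW

5652.3 kW


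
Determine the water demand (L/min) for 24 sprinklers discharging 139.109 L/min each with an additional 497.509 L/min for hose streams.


Sprinkler demand = 24 * 139.109 = 3338.616 L/min
Total = 3338.616 + 497.509 = 3836.125 L/min

3836.125 L/min


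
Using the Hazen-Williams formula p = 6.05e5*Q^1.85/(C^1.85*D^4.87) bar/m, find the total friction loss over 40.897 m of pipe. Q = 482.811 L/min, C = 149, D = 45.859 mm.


Q^1.85 = 92255
C^1.85 = 10481
D^4.87 = 1.2335e+08
p/m = 0.043173 bar/m
p_total = 0.043173 * 40.897 = 1.7656 bar

1.7656 bar


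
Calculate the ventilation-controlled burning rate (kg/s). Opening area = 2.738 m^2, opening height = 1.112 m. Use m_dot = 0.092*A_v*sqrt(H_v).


sqrt(H_v) = 1.0545
m_dot = 0.092 * 2.738 * 1.0545 = 0.26563 kg/s

0.26563 kg/s


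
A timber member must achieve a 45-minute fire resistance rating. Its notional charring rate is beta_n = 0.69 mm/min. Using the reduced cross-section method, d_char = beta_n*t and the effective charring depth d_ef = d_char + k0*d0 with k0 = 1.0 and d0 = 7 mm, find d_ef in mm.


d_char = 0.69 * 45 = 31.05 mm
d_ef = 31.05 + 1.0*7 = 38.05 mm

38.05 mm


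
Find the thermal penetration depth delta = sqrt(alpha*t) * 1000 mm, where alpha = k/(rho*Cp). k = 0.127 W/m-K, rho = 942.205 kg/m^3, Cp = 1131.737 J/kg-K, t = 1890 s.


alpha = 0.127 / (942.205 * 1131.737) = 1.1910e-07 m^2/s
alpha * t = 0.00022510
delta = sqrt(0.00022510) * 1000 = 15.003 mm

15.003 mm


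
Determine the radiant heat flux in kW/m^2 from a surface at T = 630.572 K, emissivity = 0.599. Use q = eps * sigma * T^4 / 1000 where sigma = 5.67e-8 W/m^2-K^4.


T^4 = 1.5810e+11
q = 0.599 * 5.67e-8 * 1.5810e+11 / 1000 = 5.3697 kW/m^2

5.3697 kW/m^2


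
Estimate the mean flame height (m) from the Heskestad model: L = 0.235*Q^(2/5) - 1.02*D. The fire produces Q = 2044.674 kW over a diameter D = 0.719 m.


Q^(2/5) = 21.098
0.235 * Q^(2/5) = 4.9581
1.02 * D = 0.73338
L = 4.2247 m

4.2247 m


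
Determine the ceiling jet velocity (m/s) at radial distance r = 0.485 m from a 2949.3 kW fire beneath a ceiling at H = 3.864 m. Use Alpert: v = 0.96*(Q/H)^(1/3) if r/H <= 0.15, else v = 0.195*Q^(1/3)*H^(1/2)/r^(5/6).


r/H = 0.485 / 3.864 = 0.12552
r/H <= 0.15, so v = 0.96*(Q/H)^(1/3)
Q/H = 763.28
(Q/H)^(1/3) = 9.1389
v = 0.96 * 9.1389 = 8.7733 m/s

8.7733 m/s


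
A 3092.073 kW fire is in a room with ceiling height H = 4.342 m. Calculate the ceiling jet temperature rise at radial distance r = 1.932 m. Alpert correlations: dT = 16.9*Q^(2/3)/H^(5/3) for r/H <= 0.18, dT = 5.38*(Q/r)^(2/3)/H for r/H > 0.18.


r/H = 1.932 / 4.342 = 0.44496
r/H > 0.18, so dT = 5.38*(Q/r)^(2/3)/H
Q/r = 1600.5
(Q/r)^(2/3) = 136.82
dT = 5.38 * 136.82 / 4.342 = 169.53 K

169.53 K


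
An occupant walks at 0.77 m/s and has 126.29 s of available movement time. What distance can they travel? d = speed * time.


d = 0.77 * 126.29 = 97.243 m

97.243 m


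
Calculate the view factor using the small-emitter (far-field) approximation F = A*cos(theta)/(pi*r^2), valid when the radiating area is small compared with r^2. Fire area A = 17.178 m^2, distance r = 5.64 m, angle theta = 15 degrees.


cos(15 deg) = 0.96593
pi*r^2 = 99.933
F = 17.178 * 0.96593 / 99.933 = 0.16604

0.16604


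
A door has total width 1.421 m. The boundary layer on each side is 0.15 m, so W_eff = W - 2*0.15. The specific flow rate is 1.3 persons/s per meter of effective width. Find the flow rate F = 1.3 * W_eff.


W_eff = 1.421 - 0.30 = 1.121 m
F = 1.3 * 1.121 = 1.4573 persons/s

1.4573 persons/s


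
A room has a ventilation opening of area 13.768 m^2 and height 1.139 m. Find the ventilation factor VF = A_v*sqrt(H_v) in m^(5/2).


sqrt(H_v) = 1.0672
VF = 13.768 * 1.0672 = 14.694 m^(5/2)

14.694 m^(5/2)


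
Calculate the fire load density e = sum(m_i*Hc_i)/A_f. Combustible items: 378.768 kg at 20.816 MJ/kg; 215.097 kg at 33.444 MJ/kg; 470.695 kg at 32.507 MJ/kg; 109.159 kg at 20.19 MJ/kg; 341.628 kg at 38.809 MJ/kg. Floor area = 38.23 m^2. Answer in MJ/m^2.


Total energy = 378.768*20.816 + 215.097*33.444 + 470.695*32.507 + 109.159*20.19 + 341.628*38.809
= 7884.435 + 7193.704 + 15300.88 + 2203.920 + 13258.24
= 45841.18 MJ
e = 45841.18 / 38.23 = 1199.1 MJ/m^2

1199.1 MJ/m^2


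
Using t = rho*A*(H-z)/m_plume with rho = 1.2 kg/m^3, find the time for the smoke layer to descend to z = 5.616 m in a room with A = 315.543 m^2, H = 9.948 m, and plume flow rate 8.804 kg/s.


H - z = 4.332 m
t = 1.2 * 315.543 * 4.332 / 8.804 = 186.32 s

186.32 s


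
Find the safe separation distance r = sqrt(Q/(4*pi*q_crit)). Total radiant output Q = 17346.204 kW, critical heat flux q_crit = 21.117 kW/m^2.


4*pi*q_crit = 265.36
Q/(4*pi*q_crit) = 65.368
r = sqrt(65.368) = 8.0850 m

8.0850 m


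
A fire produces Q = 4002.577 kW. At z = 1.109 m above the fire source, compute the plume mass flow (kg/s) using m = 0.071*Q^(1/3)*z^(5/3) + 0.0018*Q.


Q^(1/3) = 15.877
z^(5/3) = 1.1882
First term = 0.071 * 15.877 * 1.1882 = 1.3394
Second term = 0.0018 * 4002.577 = 7.2046
m = 8.5441 kg/s

8.5441 kg/s


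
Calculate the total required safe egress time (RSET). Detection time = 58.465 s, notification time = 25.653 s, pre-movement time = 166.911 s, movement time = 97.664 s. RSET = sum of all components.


Total = 58.465 + 25.653 + 166.911 + 97.664 = 348.693 s

348.693 s


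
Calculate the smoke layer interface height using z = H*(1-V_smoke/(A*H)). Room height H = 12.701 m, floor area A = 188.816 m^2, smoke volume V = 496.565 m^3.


V/(A*H) = 0.20706
1 - 0.20706 = 0.79294
z = 12.701 * 0.79294 = 10.071 m

10.071 m


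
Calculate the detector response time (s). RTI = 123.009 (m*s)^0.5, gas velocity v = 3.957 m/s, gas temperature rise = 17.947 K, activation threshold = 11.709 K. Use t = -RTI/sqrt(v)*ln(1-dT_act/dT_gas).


dT_act/dT_gas = 0.65242
ln(1 - 0.65242) = -1.0568
t = -123.009 / sqrt(3.957) * -1.0568 = 65.348 s

65.348 s


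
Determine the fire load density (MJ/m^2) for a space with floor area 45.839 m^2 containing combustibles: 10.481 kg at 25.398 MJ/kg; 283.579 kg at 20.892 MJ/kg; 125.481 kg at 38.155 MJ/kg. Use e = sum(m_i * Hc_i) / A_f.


Total energy = 10.481*25.398 + 283.579*20.892 + 125.481*38.155
= 266.1964 + 5924.532 + 4787.728
= 10978.46 MJ
e = 10978.46 / 45.839 = 239.50 MJ/m^2

239.50 MJ/m^2


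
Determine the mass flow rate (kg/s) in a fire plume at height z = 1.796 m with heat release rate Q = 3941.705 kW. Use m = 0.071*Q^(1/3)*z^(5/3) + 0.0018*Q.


Q^(1/3) = 15.797
z^(5/3) = 2.6537
First term = 0.071 * 15.797 * 2.6537 = 2.9762
Second term = 0.0018 * 3941.705 = 7.0951
m = 10.071 kg/s

10.071 kg/s


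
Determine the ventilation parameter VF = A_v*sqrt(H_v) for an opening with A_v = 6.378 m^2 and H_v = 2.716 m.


sqrt(H_v) = 1.6480
VF = 6.378 * 1.6480 = 10.511 m^(5/2)

10.511 m^(5/2)


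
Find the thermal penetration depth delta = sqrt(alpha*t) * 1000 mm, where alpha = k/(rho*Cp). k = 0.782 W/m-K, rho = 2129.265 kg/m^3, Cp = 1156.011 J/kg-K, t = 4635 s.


alpha = 0.782 / (2129.265 * 1156.011) = 3.1770e-07 m^2/s
alpha * t = 0.0014725
delta = sqrt(0.0014725) * 1000 = 38.374 mm

38.374 mm


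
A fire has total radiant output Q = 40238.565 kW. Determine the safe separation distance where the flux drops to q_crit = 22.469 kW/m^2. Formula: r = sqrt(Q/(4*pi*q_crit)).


4*pi*q_crit = 282.35
Q/(4*pi*q_crit) = 142.51
r = sqrt(142.51) = 11.938 m

11.938 m


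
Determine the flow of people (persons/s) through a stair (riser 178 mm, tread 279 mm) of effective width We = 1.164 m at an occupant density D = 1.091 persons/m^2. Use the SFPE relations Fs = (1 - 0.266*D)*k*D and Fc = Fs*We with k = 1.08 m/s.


1 - 0.266*D = 1 - 0.266*1.091 = 0.70979
Fs = 0.70979 * 1.08 * 1.091 = 0.83634 persons/(s*m)
Fc = 0.83634 * 1.164 = 0.97350 persons/s

0.97350 persons/s


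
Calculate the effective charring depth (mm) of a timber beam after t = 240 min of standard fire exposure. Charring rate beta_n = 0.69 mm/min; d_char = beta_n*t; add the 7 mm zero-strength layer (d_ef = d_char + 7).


d_char = 0.69 * 240 = 165.6 mm
d_ef = 165.6 + 1.0*7 = 172.6 mm

172.6 mm


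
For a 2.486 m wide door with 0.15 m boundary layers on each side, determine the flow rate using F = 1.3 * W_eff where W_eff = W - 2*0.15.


W_eff = 2.486 - 0.30 = 2.186 m
F = 1.3 * 2.186 = 2.8418 persons/s

2.8418 persons/s


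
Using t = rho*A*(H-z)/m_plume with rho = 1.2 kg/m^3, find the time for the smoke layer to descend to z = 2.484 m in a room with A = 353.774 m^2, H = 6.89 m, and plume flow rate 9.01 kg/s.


H - z = 4.406 m
t = 1.2 * 353.774 * 4.406 / 9.01 = 207.60 s

207.60 s


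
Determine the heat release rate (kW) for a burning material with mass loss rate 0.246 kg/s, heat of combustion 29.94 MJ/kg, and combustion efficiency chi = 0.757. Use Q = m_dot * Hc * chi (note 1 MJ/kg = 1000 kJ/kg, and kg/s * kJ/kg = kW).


Hc = 29.94 MJ/kg = 29.94 * 1000 kJ/kg = 29940 kJ/kg
Q = 0.246 kg/s * 29940 kJ/kg * 0.757 = 5575.5 kW

5575.5 kW


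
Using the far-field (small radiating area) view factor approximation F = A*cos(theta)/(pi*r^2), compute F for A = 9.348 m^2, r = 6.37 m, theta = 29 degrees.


cos(29 deg) = 0.87462
pi*r^2 = 127.48
F = 9.348 * 0.87462 / 127.48 = 0.064137

0.064137


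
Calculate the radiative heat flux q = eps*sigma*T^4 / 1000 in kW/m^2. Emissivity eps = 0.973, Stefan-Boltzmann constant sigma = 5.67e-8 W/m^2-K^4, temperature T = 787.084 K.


T^4 = 3.8378e+11
q = 0.973 * 5.67e-8 * 3.8378e+11 / 1000 = 21.173 kW/m^2

21.173 kW/m^2


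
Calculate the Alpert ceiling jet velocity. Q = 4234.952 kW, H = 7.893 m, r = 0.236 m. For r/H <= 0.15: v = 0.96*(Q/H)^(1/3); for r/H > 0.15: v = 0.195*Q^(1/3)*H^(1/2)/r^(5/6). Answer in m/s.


r/H = 0.236 / 7.893 = 0.029900
r/H <= 0.15, so v = 0.96*(Q/H)^(1/3)
Q/H = 536.55
(Q/H)^(1/3) = 8.1258
v = 0.96 * 8.1258 = 7.8008 m/s

7.8008 m/s


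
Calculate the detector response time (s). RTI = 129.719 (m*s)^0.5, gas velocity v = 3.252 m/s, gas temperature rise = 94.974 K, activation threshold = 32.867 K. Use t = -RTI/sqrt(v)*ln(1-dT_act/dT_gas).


dT_act/dT_gas = 0.34606
ln(1 - 0.34606) = -0.42474
t = -129.719 / sqrt(3.252) * -0.42474 = 30.553 s

30.553 s


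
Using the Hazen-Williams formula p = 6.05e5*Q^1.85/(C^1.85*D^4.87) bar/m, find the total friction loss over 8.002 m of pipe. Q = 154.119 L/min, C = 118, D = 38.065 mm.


Q^1.85 = 11157
C^1.85 = 6807.4
D^4.87 = 4.9792e+07
p/m = 0.019913 bar/m
p_total = 0.019913 * 8.002 = 0.15935 bar

0.15935 bar


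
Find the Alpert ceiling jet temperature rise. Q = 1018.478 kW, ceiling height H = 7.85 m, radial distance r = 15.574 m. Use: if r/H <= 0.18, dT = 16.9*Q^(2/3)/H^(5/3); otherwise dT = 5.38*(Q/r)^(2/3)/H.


r/H = 15.574 / 7.85 = 1.9839
r/H > 0.18, so dT = 5.38*(Q/r)^(2/3)/H
Q/r = 65.396
(Q/r)^(2/3) = 16.232
dT = 5.38 * 16.232 / 7.85 = 11.124 K

11.124 K


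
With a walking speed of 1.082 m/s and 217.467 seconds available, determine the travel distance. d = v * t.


d = 1.082 * 217.467 = 235.30 m

235.30 m


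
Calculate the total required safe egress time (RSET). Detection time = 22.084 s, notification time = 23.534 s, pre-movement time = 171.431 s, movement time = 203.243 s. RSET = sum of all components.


Total = 22.084 + 23.534 + 171.431 + 203.243 = 420.292 s

420.292 s


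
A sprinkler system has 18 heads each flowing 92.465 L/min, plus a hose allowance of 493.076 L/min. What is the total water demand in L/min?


Sprinkler demand = 18 * 92.465 = 1664.37 L/min
Total = 1664.37 + 493.076 = 2157.446 L/min

2157.446 L/min


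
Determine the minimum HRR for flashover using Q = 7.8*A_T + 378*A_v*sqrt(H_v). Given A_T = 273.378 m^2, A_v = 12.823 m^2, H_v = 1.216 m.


7.8*A_T = 2132.3
sqrt(H_v) = 1.1027
378*A_v*sqrt(H_v) = 5345.0
Q = 2132.3 + 5345.0 = 7477.4 kW

7477.4 kW


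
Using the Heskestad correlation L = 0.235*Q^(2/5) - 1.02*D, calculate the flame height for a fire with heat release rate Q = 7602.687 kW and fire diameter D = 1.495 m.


Q^(2/5) = 35.677
0.235 * Q^(2/5) = 8.3841
1.02 * D = 1.5249
L = 6.8592 m

6.8592 m


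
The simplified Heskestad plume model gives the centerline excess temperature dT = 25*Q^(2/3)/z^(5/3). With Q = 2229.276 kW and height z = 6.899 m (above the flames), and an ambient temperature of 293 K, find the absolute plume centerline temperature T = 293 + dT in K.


Q^(2/3) = 170.65
z^(5/3) = 25.002
dT = 25 * 170.65 / 25.002 = 170.64 K
T = 293 + 170.64 = 463.64 K

463.64 K


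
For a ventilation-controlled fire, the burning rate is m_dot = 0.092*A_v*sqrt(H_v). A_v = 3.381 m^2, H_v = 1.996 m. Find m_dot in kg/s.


sqrt(H_v) = 1.4128
m_dot = 0.092 * 3.381 * 1.4128 = 0.43945 kg/s

0.43945 kg/s


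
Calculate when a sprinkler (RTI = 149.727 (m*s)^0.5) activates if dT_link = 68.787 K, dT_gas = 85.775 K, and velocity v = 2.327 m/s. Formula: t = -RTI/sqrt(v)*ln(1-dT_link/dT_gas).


dT_link/dT_gas = 0.80195
ln(1 - 0.80195) = -1.6192
t = -149.727 / sqrt(2.327) * -1.6192 = 158.93 s

158.93 s


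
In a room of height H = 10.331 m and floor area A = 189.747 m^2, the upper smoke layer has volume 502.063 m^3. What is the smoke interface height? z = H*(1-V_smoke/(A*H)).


V/(A*H) = 0.25612
1 - 0.25612 = 0.74388
z = 10.331 * 0.74388 = 7.6850 m

7.6850 m


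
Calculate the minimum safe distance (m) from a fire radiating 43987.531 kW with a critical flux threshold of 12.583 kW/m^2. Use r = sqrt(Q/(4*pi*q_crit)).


4*pi*q_crit = 158.12
Q/(4*pi*q_crit) = 278.19
r = sqrt(278.19) = 16.679 m

16.679 m


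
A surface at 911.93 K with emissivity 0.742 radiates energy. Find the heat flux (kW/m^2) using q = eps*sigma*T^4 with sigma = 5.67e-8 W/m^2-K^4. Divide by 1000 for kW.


T^4 = 6.9159e+11
q = 0.742 * 5.67e-8 * 6.9159e+11 / 1000 = 29.096 kW/m^2

29.096 kW/m^2


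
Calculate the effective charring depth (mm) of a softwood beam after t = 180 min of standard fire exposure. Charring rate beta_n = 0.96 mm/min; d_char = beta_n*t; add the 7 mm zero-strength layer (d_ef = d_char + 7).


d_char = 0.96 * 180 = 172.8 mm
d_ef = 172.8 + 1.0*7 = 179.8 mm

179.8 mm


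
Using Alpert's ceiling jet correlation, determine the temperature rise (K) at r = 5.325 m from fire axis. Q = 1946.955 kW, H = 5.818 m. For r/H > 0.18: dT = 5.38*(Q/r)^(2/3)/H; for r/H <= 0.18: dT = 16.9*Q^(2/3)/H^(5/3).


r/H = 5.325 / 5.818 = 0.91526
r/H > 0.18, so dT = 5.38*(Q/r)^(2/3)/H
Q/r = 365.63
(Q/r)^(2/3) = 51.132
dT = 5.38 * 51.132 / 5.818 = 47.282 K

47.282 K


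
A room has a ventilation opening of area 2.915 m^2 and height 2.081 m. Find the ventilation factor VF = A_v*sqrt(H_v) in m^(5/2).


sqrt(H_v) = 1.4426
VF = 2.915 * 1.4426 = 4.2051 m^(5/2)

4.2051 m^(5/2)


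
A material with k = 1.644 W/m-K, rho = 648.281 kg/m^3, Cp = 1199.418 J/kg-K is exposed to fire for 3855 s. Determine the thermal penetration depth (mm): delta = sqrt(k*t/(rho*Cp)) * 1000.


alpha = 1.644 / (648.281 * 1199.418) = 2.1143e-06 m^2/s
alpha * t = 0.0081507
delta = sqrt(0.0081507) * 1000 = 90.281 mm

90.281 mm


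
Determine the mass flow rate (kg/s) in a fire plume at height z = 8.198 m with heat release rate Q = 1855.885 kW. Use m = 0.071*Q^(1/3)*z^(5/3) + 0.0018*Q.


Q^(1/3) = 12.289
z^(5/3) = 33.331
First term = 0.071 * 12.289 * 33.331 = 29.082
Second term = 0.0018 * 1855.885 = 3.3406
m = 32.422 kg/s

32.422 kg/s


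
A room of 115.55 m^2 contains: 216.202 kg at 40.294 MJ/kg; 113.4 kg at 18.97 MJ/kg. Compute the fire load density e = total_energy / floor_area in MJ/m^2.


Total energy = 216.202*40.294 + 113.4*18.97
= 8711.643 + 2151.198
= 10862.84 MJ
e = 10862.84 / 115.55 = 94.010 MJ/m^2

94.010 MJ/m^2


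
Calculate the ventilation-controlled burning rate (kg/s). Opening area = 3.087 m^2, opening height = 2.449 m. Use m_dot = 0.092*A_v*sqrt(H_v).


sqrt(H_v) = 1.5649
m_dot = 0.092 * 3.087 * 1.5649 = 0.44445 kg/s

0.44445 kg/s


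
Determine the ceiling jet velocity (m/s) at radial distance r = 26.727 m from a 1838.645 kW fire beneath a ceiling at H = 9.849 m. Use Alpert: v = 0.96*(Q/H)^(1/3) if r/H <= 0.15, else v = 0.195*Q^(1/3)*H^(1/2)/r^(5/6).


r/H = 26.727 / 9.849 = 2.7137
r/H > 0.15, so v = 0.195*Q^(1/3)*H^(1/2)/r^(5/6)
Q^(1/3) = 12.251
H^(1/2) = 3.1383
r^(5/6) = 15.457
v = 0.195 * 12.251 * 3.1383 / 15.457 = 0.48503 m/s

0.48503 m/s


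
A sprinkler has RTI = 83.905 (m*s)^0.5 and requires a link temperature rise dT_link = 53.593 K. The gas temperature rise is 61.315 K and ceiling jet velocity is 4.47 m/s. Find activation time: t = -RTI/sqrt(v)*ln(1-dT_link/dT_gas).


dT_link/dT_gas = 0.87406
ln(1 - 0.87406) = -2.0720
t = -83.905 / sqrt(4.47) * -2.0720 = 82.227 s

82.227 s


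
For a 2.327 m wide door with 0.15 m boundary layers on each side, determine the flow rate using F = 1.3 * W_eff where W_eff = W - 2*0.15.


W_eff = 2.327 - 0.30 = 2.027 m
F = 1.3 * 2.027 = 2.6351 persons/s

2.6351 persons/s


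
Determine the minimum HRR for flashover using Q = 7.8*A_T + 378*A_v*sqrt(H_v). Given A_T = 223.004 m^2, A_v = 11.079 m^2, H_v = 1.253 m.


7.8*A_T = 1739.4
sqrt(H_v) = 1.1194
378*A_v*sqrt(H_v) = 4687.8
Q = 1739.4 + 4687.8 = 6427.2 kW

6427.2 kW


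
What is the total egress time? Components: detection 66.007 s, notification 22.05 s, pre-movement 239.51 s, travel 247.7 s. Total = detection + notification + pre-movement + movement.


Total = 66.007 + 22.05 + 239.51 + 247.7 = 575.267 s

575.267 s


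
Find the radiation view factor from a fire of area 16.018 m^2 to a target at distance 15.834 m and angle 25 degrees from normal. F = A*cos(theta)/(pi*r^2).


cos(25 deg) = 0.90631
pi*r^2 = 787.65
F = 16.018 * 0.90631 / 787.65 = 0.018431

0.018431


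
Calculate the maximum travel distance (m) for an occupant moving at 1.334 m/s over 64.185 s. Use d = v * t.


d = 1.334 * 64.185 = 85.623 m

85.623 m


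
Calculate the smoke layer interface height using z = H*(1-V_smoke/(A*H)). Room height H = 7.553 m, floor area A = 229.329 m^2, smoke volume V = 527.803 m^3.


V/(A*H) = 0.30471
1 - 0.30471 = 0.69529
z = 7.553 * 0.69529 = 5.2515 m

5.2515 m


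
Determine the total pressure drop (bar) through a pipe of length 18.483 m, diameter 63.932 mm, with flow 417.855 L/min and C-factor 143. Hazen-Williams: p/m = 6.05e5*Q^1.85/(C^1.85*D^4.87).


Q^1.85 = 70615
C^1.85 = 9713.4
D^4.87 = 6.2208e+08
p/m = 0.0070702 bar/m
p_total = 0.0070702 * 18.483 = 0.13068 bar

0.13068 bar


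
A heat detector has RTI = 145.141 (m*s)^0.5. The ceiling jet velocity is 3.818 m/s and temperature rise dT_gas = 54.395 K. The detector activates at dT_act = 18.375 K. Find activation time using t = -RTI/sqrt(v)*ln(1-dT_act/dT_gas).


dT_act/dT_gas = 0.33781
ln(1 - 0.33781) = -0.41220
t = -145.141 / sqrt(3.818) * -0.41220 = 30.618 s

30.618 s


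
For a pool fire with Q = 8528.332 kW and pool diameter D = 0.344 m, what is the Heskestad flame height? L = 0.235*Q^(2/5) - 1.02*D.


Q^(2/5) = 37.355
0.235 * Q^(2/5) = 8.7784
1.02 * D = 0.35088
L = 8.4275 m

8.4275 m


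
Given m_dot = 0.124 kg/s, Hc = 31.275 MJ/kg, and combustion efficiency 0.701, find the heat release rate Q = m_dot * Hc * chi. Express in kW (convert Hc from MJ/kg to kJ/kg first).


Hc = 31.275 MJ/kg = 31.275 * 1000 kJ/kg = 31275 kJ/kg
Q = 0.124 kg/s * 31275 kJ/kg * 0.701 = 2718.5 kW

2718.5 kW


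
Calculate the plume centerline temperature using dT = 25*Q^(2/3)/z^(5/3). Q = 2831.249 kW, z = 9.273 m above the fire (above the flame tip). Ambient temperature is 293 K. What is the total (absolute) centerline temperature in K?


Q^(2/3) = 200.13
z^(5/3) = 40.929
dT = 25 * 200.13 / 40.929 = 122.24 K
T = 293 + 122.24 = 415.24 K

415.24 K


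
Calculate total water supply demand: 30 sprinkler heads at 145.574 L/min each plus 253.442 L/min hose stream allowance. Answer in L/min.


Sprinkler demand = 30 * 145.574 = 4367.22 L/min
Total = 4367.22 + 253.442 = 4620.662 L/min

4620.662 L/min


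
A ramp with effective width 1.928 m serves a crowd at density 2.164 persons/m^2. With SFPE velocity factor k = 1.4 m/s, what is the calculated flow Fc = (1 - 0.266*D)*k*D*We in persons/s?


1 - 0.266*D = 1 - 0.266*2.164 = 0.42438
Fs = 0.42438 * 1.4 * 2.164 = 1.2857 persons/(s*m)
Fc = 1.2857 * 1.928 = 2.4788 persons/s

2.4788 persons/s


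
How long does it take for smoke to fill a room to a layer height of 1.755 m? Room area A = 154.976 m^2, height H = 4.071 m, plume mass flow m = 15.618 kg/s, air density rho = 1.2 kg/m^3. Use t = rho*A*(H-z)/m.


H - z = 2.316 m
t = 1.2 * 154.976 * 2.316 / 15.618 = 27.578 s

27.578 s


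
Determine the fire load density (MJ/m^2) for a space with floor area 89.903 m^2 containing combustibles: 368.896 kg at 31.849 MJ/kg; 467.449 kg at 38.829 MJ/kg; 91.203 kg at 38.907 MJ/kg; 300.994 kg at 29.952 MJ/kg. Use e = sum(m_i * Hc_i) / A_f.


Total energy = 368.896*31.849 + 467.449*38.829 + 91.203*38.907 + 300.994*29.952
= 11748.97 + 18150.58 + 3548.435 + 9015.372
= 42463.35 MJ
e = 42463.35 / 89.903 = 472.32 MJ/m^2

472.32 MJ/m^2


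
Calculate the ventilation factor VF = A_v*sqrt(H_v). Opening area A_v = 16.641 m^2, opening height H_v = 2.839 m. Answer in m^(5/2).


sqrt(H_v) = 1.6849
VF = 16.641 * 1.6849 = 28.039 m^(5/2)

28.039 m^(5/2)


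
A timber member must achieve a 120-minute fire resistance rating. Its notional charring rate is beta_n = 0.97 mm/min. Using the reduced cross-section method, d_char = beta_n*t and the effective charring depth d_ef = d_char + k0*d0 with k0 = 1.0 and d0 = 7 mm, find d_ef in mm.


d_char = 0.97 * 120 = 116.4 mm
d_ef = 116.4 + 1.0*7 = 123.4 mm

123.4 mm


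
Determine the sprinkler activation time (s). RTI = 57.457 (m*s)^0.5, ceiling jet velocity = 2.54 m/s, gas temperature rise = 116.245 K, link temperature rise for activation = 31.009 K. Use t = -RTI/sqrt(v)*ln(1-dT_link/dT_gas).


dT_link/dT_gas = 0.26676
ln(1 - 0.26676) = -0.31028
t = -57.457 / sqrt(2.54) * -0.31028 = 11.186 s

11.186 s


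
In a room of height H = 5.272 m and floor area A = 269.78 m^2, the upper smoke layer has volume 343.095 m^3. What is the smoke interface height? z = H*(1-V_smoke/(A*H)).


V/(A*H) = 0.24123
1 - 0.24123 = 0.75877
z = 5.272 * 0.75877 = 4.0002 m

4.0002 m


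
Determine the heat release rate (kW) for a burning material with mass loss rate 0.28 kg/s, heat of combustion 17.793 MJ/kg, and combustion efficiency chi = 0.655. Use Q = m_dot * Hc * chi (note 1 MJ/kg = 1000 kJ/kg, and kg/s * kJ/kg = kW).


Hc = 17.793 MJ/kg = 17.793 * 1000 kJ/kg = 17793 kJ/kg
Q = 0.28 kg/s * 17793 kJ/kg * 0.655 = 3263.2 kW

3263.2 kW


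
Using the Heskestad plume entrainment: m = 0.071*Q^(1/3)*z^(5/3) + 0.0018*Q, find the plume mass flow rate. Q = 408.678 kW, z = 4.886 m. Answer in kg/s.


Q^(1/3) = 7.4210
z^(5/3) = 14.069
First term = 0.071 * 7.4210 * 14.069 = 7.4127
Second term = 0.0018 * 408.678 = 0.73562
m = 8.1483 kg/s

8.1483 kg/s


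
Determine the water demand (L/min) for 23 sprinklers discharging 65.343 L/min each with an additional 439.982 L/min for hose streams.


Sprinkler demand = 23 * 65.343 = 1502.889 L/min
Total = 1502.889 + 439.982 = 1942.871 L/min

1942.871 L/min


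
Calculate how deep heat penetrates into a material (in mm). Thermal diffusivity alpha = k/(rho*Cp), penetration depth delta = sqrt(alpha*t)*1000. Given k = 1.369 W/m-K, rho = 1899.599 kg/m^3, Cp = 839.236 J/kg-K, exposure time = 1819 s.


alpha = 1.369 / (1899.599 * 839.236) = 8.5873e-07 m^2/s
alpha * t = 0.0015620
delta = sqrt(0.0015620) * 1000 = 39.523 mm

39.523 mm


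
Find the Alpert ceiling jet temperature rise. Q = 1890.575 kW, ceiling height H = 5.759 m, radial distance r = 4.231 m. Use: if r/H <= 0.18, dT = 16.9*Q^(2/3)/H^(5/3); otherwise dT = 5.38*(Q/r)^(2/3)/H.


r/H = 4.231 / 5.759 = 0.73468
r/H > 0.18, so dT = 5.38*(Q/r)^(2/3)/H
Q/r = 446.84
(Q/r)^(2/3) = 58.448
dT = 5.38 * 58.448 / 5.759 = 54.601 K

54.601 K


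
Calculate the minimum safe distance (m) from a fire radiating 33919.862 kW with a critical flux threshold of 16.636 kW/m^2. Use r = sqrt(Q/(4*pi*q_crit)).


4*pi*q_crit = 209.05
Q/(4*pi*q_crit) = 162.25
r = sqrt(162.25) = 12.738 m

12.738 m


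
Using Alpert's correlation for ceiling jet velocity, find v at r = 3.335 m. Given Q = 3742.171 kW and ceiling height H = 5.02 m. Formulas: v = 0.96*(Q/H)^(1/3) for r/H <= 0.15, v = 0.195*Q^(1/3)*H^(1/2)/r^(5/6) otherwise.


r/H = 3.335 / 5.02 = 0.66434
r/H > 0.15, so v = 0.195*Q^(1/3)*H^(1/2)/r^(5/6)
Q^(1/3) = 15.525
H^(1/2) = 2.2405
r^(5/6) = 2.7284
v = 0.195 * 15.525 * 2.2405 / 2.7284 = 2.4861 m/s

2.4861 m/s


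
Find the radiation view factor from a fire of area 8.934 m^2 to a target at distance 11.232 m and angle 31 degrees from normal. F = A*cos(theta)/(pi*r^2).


cos(31 deg) = 0.85717
pi*r^2 = 396.34
F = 8.934 * 0.85717 / 396.34 = 0.019322

0.019322


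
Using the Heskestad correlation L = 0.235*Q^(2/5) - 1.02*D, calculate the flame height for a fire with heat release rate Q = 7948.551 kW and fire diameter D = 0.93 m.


Q^(2/5) = 36.317
0.235 * Q^(2/5) = 8.5346
1.02 * D = 0.94860
L = 7.5860 m

7.5860 m


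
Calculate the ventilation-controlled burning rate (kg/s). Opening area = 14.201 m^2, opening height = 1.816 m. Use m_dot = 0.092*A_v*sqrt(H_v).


sqrt(H_v) = 1.3476
m_dot = 0.092 * 14.201 * 1.3476 = 1.7606 kg/s

1.7606 kg/s


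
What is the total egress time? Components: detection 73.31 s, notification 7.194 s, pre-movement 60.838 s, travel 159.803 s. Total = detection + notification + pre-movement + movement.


Total = 73.31 + 7.194 + 60.838 + 159.803 = 301.145 s

301.145 s


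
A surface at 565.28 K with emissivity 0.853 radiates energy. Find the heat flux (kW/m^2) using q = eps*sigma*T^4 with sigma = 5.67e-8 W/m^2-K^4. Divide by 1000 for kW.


T^4 = 1.0211e+11
q = 0.853 * 5.67e-8 * 1.0211e+11 / 1000 = 4.9384 kW/m^2

4.9384 kW/m^2


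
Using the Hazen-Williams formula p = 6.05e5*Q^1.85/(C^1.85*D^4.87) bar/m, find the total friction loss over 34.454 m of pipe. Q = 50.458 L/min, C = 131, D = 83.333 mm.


Q^1.85 = 1413.9
C^1.85 = 8259.5
D^4.87 = 2.2614e+09
p/m = 4.5798e-05 bar/m
p_total = 4.5798e-05 * 34.454 = 0.0015779 bar

0.0015779 bar


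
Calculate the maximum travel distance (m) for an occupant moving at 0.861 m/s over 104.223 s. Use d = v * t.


d = 0.861 * 104.223 = 89.736 m

89.736 m


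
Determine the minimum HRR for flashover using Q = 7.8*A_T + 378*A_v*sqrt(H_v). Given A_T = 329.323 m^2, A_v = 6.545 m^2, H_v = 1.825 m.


7.8*A_T = 2568.7
sqrt(H_v) = 1.3509
378*A_v*sqrt(H_v) = 3342.2
Q = 2568.7 + 3342.2 = 5910.9 kW

5910.9 kW


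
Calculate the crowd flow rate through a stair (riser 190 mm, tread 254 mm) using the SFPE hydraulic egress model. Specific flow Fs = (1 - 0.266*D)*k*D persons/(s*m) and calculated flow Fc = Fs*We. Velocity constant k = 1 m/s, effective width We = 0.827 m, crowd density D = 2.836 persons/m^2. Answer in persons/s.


1 - 0.266*D = 1 - 0.266*2.836 = 0.24562
Fs = 0.24562 * 1 * 2.836 = 0.69659 persons/(s*m)
Fc = 0.69659 * 0.827 = 0.57608 persons/s

0.57608 persons/s


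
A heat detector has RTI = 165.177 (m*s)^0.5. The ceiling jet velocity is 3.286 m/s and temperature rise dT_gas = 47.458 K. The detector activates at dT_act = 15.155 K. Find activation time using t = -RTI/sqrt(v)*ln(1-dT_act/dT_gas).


dT_act/dT_gas = 0.31933
ln(1 - 0.31933) = -0.38469
t = -165.177 / sqrt(3.286) * -0.38469 = 35.053 s

35.053 s


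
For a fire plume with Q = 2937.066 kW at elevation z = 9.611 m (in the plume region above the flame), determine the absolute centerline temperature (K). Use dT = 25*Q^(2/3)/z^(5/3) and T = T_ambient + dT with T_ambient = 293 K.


Q^(2/3) = 205.09
z^(5/3) = 43.446
dT = 25 * 205.09 / 43.446 = 118.01 K
T = 293 + 118.01 = 411.01 K

411.01 K


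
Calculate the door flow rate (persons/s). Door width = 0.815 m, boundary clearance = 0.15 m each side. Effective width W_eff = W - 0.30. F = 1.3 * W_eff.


W_eff = 0.815 - 0.30 = 0.515 m
F = 1.3 * 0.515 = 0.66950 persons/s

0.66950 persons/s


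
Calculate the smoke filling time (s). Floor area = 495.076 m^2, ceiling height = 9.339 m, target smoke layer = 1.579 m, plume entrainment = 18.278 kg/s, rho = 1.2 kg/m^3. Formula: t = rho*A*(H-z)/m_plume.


H - z = 7.76 m
t = 1.2 * 495.076 * 7.76 / 18.278 = 252.22 s

252.22 s


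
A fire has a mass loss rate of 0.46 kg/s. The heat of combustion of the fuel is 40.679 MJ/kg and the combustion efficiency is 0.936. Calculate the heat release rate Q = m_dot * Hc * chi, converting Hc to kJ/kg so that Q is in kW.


Hc = 40.679 MJ/kg = 40.679 * 1000 kJ/kg = 40679 kJ/kg
Q = 0.46 kg/s * 40679 kJ/kg * 0.936 = 17515 kW

17515 kW


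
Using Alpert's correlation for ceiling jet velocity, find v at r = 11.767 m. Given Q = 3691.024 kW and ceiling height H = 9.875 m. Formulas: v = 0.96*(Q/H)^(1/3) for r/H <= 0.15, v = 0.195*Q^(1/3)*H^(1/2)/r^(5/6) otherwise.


r/H = 11.767 / 9.875 = 1.1916
r/H > 0.15, so v = 0.195*Q^(1/3)*H^(1/2)/r^(5/6)
Q^(1/3) = 15.454
H^(1/2) = 3.1425
r^(5/6) = 7.8023
v = 0.195 * 15.454 * 3.1425 / 7.8023 = 1.2138 m/s

1.2138 m/s


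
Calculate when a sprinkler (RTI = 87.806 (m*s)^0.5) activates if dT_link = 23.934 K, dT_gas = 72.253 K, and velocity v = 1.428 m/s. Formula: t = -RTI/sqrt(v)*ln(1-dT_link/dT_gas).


dT_link/dT_gas = 0.33125
ln(1 - 0.33125) = -0.40235
t = -87.806 / sqrt(1.428) * -0.40235 = 29.564 s

29.564 s
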